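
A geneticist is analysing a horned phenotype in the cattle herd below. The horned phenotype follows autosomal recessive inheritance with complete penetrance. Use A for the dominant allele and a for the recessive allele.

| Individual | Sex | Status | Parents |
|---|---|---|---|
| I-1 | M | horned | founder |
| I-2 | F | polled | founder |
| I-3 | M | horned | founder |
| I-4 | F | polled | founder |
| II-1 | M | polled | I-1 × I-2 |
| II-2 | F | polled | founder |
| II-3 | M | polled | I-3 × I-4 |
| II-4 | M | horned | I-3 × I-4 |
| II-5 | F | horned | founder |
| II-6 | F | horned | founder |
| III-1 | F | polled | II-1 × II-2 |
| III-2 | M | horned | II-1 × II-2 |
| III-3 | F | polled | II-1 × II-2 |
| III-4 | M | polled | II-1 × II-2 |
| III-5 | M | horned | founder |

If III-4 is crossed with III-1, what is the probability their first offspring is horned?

1/9

II-1 is polled so carries A and received a from I-1 (aa), so II-1 is Aa.
II-2 is polled so carries A and passed a to III-2 (aa), so II-2 is Aa.
III-4 is a polled offspring of II-1 (Aa) × II-2 (Aa), whose cross gives 1/4 AA : 1/2 Aa : 1/4 aa; conditioning on being polled, III-4 is AA with probability 1/3, Aa with probability 2/3.
III-1 is a polled offspring of II-1 (Aa) × II-2 (Aa), whose cross gives 1/4 AA : 1/2 Aa : 1/4 aa; conditioning on being polled, III-1 is AA with probability 1/3, Aa with probability 2/3.
Summing over parental genotype combinations, P(offspring is horned) = 4/9·1/4 = 1/9.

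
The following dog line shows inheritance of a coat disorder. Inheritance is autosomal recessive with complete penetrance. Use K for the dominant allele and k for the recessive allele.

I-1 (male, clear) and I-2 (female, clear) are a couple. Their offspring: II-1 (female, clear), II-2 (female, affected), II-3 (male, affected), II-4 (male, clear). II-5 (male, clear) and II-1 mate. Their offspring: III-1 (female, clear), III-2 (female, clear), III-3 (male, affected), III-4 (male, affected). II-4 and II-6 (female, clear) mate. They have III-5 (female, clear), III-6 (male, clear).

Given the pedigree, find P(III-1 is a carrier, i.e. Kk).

II-5 is clear so carries K and passed k to III-3 (kk), so II-5 is Kk.
II-1 is clear so carries K and passed k to III-3 (kk), so II-1 is Kk.
Their cross gives offspring ratios 1/4 KK : 1/2 Kk : 1/4 kk. Conditioning on III-1 being clear, P(Kk) = 1/2 / 3/4 = 2/3.

2/3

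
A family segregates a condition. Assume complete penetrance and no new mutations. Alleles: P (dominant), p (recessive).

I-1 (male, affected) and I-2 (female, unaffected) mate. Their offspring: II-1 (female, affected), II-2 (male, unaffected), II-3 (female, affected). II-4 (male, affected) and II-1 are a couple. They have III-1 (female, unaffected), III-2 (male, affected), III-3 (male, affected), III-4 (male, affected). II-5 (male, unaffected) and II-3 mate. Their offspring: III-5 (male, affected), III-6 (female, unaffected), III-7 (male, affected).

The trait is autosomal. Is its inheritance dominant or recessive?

dominant

II-4 and II-1 are both affected yet have an unaffected child III-1. Under a recessive model two affected parents are homozygous and every child would be affected, so the trait cannot be recessive.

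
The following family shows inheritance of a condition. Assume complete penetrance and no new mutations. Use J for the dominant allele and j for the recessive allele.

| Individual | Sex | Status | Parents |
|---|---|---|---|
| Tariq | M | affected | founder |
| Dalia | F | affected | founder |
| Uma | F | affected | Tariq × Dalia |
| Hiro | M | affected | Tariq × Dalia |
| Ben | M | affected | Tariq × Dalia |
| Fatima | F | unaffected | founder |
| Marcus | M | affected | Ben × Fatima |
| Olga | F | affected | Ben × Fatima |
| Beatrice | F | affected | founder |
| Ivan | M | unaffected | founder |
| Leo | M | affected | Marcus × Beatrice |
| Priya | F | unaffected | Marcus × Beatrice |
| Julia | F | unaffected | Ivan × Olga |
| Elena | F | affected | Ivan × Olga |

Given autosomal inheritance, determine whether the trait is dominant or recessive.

dominant

Marcus and Beatrice are both affected yet have an unaffected child Priya. Under a recessive model two affected parents are homozygous and every child would be affected, so the trait cannot be recessive.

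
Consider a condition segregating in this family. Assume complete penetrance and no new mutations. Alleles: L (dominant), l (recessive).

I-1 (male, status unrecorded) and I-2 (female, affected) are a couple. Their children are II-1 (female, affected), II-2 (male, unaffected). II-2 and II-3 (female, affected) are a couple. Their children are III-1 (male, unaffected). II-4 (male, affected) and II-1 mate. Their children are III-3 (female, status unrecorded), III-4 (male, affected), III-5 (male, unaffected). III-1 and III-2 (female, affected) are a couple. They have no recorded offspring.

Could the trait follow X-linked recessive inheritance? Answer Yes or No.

Under X-linked recessive, II-2 (unaffected, male) cannot arise from I-1 (unrecorded) × I-2 (affected).

No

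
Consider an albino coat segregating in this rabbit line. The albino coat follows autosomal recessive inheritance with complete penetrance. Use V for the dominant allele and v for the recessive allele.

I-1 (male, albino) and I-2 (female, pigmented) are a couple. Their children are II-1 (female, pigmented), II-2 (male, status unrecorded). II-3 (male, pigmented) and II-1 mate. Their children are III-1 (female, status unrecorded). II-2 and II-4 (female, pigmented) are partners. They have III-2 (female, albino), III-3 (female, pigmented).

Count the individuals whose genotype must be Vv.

Obligate heterozygotes: II-1 is pigmented so carries V and received v from I-1 (vv), so II-1 is Vv; II-4 is pigmented so carries V and passed v to III-2 (vv), so II-4 is Vv.
Every other individual is either homozygous by phenotype or has at least one consistent homozygous assignment, so the count is 2.

2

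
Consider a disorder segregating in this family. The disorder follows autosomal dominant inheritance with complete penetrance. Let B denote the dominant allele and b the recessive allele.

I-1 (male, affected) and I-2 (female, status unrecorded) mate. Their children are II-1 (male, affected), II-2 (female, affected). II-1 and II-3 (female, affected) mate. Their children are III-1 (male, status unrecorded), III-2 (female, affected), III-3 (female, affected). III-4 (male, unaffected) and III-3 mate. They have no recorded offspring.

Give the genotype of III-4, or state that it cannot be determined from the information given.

bb

III-4 is unaffected, so III-4 is bb.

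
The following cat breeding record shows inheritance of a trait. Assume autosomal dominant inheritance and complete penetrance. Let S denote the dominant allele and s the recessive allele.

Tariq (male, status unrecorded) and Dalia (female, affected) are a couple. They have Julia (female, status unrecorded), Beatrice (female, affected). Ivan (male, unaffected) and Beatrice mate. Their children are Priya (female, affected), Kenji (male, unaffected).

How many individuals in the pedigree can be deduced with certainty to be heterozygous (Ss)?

Obligate heterozygotes: Beatrice is affected so carries S and passed s to Kenji (ss), so Beatrice is Ss; Priya is affected so carries S and received s from Ivan (ss), so Priya is Ss.
Every other individual is either homozygous by phenotype or has at least one consistent homozygous assignment, so the count is 2.

2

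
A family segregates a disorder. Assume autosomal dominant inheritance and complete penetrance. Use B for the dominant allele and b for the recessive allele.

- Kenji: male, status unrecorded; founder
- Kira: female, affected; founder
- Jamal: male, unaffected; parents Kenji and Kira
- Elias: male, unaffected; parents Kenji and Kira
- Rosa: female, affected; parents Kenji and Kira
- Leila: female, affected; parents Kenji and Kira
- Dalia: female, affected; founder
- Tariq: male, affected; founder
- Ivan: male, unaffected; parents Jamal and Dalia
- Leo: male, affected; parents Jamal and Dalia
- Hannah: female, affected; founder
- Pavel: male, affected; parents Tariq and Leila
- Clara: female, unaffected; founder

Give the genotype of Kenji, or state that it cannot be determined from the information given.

cannot be determined

Kenji's phenotype is unrecorded, and no parent or child forces a single allele at both positions; consistent genotype assignments exist with Kenji as Bb or bb.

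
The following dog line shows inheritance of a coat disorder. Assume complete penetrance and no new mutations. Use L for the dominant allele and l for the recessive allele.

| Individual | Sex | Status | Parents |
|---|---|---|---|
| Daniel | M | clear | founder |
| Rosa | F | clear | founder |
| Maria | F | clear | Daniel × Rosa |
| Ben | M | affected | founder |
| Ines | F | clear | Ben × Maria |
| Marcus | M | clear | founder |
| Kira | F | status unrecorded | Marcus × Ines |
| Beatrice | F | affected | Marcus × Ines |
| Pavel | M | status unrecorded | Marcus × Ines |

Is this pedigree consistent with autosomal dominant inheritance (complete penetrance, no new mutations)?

Under autosomal dominant, Beatrice (affected, female) cannot arise from Marcus (clear) × Ines (clear).

No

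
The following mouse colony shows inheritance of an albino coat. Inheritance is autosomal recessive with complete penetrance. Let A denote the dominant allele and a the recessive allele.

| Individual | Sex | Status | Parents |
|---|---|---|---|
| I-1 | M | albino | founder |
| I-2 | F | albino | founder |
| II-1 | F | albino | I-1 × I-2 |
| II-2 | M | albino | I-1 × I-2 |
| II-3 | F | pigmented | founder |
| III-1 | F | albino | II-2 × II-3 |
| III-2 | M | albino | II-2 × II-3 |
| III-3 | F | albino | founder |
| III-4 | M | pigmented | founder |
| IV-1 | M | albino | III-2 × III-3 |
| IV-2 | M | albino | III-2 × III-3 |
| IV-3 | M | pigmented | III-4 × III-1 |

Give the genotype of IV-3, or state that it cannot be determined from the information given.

Aa

From phenotype alone, IV-3 is AA or Aa.
IV-3 is pigmented so carries A and received a from III-1 (aa), so IV-3 is Aa.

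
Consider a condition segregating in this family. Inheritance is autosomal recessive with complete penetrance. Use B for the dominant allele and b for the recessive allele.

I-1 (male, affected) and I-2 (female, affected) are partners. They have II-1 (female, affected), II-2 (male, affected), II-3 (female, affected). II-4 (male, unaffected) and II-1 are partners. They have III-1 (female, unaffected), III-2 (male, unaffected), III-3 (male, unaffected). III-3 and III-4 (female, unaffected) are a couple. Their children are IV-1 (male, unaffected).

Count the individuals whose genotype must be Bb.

Obligate heterozygotes: III-1 is unaffected so carries B and received b from II-1 (bb), so III-1 is Bb; III-2 is unaffected so carries B and received b from II-1 (bb), so III-2 is Bb; III-3 is unaffected so carries B and received b from II-1 (bb), so III-3 is Bb.
Every other individual is either homozygous by phenotype or has at least one consistent homozygous assignment, so the count is 3.

3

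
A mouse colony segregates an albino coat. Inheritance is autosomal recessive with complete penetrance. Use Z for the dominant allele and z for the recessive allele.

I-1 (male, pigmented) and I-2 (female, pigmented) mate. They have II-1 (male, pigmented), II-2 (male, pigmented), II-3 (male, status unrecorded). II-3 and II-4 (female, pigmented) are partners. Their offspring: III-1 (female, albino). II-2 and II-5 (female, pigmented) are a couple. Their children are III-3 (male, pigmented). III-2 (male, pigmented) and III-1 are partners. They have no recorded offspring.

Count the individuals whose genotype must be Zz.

1

Obligate heterozygotes: II-4 is pigmented so carries Z and passed z to III-1 (zz), so II-4 is Zz.
Every other individual is either homozygous by phenotype or has at least one consistent homozygous assignment, so the count is 1.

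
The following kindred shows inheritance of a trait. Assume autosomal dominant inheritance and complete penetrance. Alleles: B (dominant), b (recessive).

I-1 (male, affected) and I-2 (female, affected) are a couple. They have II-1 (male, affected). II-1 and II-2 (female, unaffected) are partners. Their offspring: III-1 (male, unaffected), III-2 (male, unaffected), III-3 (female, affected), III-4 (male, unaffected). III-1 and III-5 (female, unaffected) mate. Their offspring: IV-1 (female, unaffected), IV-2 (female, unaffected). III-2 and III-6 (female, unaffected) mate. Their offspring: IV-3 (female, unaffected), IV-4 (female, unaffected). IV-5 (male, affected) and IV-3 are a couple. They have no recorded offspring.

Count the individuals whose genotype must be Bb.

Obligate heterozygotes: II-1 is affected so carries B and passed b to III-1 (bb), so II-1 is Bb; III-3 is affected so carries B and received b from II-2 (bb), so III-3 is Bb.
Every other individual is either homozygous by phenotype or has at least one consistent homozygous assignment, so the count is 2.

2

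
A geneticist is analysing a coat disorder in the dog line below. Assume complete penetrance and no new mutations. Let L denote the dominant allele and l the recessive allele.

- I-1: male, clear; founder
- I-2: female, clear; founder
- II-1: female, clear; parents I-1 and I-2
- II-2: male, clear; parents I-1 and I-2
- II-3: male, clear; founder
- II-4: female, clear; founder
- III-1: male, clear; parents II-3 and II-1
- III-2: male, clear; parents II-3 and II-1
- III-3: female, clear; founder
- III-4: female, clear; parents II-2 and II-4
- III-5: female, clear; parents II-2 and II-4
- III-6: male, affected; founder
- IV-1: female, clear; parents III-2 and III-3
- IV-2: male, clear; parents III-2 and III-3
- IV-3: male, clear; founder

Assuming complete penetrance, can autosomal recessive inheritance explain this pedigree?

A consistent assignment under autosomal recessive exists: I-1 LL, I-2 LL, II-1 LL, II-2 LL, II-3 LL, II-4 LL, III-1 LL, III-2 LL, III-3 LL, III-4 LL, III-5 LL, III-6 ll, IV-1 LL, IV-2 LL, IV-3 LL.
In this assignment every recorded phenotype matches its genotype and every non-founder's genotype is obtainable from its parents' genotypes, so the pedigree is consistent.

Yes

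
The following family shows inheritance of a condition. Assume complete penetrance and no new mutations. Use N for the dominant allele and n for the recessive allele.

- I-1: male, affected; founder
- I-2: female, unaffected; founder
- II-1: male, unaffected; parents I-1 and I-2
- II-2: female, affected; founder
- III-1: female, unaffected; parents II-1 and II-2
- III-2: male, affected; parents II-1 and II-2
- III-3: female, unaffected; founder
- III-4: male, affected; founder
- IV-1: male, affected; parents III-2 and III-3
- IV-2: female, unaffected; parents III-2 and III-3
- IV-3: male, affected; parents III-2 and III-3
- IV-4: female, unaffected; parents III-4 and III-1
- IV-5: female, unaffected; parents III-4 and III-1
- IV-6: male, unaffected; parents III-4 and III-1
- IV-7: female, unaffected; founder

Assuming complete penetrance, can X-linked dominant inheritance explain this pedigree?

Under X-linked dominant, IV-1 (affected, male) cannot arise from III-2 (affected) × III-3 (unaffected).

No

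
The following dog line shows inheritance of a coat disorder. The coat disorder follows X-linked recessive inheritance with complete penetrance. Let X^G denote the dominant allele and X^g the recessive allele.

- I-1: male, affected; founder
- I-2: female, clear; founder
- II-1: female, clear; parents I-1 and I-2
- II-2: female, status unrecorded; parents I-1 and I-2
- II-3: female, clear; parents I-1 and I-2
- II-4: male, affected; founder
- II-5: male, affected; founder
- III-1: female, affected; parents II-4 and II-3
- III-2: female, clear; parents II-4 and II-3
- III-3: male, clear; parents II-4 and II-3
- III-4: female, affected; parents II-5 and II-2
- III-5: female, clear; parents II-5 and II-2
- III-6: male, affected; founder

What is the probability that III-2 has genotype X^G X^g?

1

III-2 is clear so carries G and received g from II-4 (X^g Y), so III-2 is X^G X^g, giving P(X^G X^g) = 1.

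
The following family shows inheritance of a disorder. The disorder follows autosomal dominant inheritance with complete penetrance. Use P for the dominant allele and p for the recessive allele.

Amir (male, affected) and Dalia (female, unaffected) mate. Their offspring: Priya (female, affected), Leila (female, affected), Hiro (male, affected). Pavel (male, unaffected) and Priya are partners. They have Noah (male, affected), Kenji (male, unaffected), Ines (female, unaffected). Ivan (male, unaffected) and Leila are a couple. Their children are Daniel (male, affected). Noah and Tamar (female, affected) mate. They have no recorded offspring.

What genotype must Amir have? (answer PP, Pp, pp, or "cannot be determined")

Amir's phenotype allows PP or Pp, and no parent or child forces a single allele at both positions; consistent genotype assignments exist with Amir as PP or Pp.

cannot be determined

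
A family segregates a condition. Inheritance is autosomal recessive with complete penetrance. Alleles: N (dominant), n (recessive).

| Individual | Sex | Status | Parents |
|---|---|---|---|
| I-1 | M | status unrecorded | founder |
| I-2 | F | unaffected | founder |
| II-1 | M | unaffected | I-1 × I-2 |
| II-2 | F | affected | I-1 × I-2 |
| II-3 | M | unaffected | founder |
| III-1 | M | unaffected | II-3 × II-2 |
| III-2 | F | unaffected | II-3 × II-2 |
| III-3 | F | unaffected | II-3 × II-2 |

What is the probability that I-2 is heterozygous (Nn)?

1

I-2 is unaffected so carries N and passed n to II-2 (nn), so I-2 is Nn, giving P(Nn) = 1.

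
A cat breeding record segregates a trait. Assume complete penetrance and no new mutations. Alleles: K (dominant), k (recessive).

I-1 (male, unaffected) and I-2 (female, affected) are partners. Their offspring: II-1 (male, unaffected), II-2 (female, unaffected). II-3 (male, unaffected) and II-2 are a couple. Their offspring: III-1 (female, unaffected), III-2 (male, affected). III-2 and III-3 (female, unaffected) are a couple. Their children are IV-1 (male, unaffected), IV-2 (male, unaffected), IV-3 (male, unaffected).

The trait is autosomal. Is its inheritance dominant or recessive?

II-3 and II-2 are both unaffected yet have an affected child III-2. Under dominance, an affected child requires at least one affected parent, so the trait cannot be dominant.

recessive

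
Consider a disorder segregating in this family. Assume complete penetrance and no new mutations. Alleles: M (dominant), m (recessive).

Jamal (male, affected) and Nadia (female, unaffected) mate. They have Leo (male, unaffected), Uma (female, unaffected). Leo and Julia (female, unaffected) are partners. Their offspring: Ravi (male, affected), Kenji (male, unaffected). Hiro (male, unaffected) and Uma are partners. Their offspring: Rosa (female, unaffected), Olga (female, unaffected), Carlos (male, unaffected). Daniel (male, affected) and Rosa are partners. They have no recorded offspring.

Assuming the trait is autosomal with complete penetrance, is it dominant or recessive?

Leo and Julia are both unaffected yet have an affected child Ravi. Under dominance, an affected child requires at least one affected parent, so the trait cannot be dominant.

recessive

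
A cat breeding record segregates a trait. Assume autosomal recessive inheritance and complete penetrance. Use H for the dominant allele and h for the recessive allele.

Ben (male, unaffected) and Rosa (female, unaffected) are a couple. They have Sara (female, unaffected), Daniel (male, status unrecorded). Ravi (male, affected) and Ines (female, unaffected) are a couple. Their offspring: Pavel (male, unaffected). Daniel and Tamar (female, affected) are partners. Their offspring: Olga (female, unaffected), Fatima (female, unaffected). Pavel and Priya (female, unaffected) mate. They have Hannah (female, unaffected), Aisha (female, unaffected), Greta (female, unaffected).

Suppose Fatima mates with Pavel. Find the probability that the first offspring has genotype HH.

Fatima is unaffected so carries H and received h from Tamar (hh), so Fatima is Hh.
Pavel is unaffected so carries H and received h from Ravi (hh), so Pavel is Hh.
The cross gives 1/4 HH : 1/2 Hh : 1/4 hh, so P(offspring has genotype HH) = 1/4.

1/4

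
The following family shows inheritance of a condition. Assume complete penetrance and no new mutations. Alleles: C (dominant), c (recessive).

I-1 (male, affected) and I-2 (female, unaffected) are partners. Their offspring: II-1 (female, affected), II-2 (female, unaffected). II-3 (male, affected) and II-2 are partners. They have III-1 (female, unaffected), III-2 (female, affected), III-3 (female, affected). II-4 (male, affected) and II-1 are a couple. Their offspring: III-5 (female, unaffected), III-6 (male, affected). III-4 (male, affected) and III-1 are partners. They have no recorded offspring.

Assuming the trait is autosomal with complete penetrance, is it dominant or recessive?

dominant

II-4 and II-1 are both affected yet have an unaffected child III-5. Under a recessive model two affected parents are homozygous and every child would be affected, so the trait cannot be recessive.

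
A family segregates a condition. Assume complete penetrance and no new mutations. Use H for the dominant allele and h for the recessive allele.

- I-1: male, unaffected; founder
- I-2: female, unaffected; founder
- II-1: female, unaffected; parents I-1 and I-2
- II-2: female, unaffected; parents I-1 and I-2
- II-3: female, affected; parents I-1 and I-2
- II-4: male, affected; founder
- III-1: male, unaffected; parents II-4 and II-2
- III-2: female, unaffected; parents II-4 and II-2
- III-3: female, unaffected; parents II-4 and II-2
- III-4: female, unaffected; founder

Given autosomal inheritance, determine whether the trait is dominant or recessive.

recessive

I-1 and I-2 are both unaffected yet have an affected child II-3. Under dominance, an affected child requires at least one affected parent, so the trait cannot be dominant.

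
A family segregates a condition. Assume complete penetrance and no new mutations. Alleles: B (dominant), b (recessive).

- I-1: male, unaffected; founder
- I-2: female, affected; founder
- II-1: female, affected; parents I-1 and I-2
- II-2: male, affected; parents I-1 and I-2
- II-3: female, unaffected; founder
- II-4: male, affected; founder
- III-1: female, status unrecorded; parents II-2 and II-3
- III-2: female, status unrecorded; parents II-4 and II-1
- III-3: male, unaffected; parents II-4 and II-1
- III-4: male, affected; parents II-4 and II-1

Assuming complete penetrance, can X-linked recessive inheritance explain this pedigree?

No

Under X-linked recessive, II-1 (affected, female) cannot arise from I-1 (unaffected) × I-2 (affected).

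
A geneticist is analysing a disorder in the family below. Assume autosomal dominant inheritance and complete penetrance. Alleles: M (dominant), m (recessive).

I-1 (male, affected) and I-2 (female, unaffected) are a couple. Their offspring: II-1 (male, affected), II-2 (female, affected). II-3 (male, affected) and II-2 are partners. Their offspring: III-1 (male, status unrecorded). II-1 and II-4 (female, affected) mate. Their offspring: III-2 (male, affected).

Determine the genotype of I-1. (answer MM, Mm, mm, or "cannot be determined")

I-1's phenotype allows MM or Mm, and no parent or child forces a single allele at both positions; consistent genotype assignments exist with I-1 as MM or Mm.

cannot be determined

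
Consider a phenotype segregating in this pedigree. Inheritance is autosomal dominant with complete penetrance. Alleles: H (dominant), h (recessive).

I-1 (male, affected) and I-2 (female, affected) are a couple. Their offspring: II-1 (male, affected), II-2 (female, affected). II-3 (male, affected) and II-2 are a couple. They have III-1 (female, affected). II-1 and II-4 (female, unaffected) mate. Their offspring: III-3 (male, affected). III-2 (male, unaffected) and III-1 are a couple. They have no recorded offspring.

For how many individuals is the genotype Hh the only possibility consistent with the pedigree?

Obligate heterozygotes: III-3 is affected so carries H and received h from II-4 (hh), so III-3 is Hh.
Every other individual is either homozygous by phenotype or has at least one consistent homozygous assignment, so the count is 1.

1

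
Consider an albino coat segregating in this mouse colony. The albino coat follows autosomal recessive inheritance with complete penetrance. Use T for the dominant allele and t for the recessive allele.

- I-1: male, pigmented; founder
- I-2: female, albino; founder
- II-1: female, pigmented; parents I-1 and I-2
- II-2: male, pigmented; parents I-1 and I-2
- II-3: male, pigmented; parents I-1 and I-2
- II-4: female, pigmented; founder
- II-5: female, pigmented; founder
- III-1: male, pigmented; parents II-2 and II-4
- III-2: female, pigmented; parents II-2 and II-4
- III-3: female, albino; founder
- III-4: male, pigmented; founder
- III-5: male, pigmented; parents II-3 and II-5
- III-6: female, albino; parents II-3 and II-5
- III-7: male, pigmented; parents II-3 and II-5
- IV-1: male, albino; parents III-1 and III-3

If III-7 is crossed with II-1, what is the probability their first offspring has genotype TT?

II-3 is pigmented so carries T and received t from I-2 (tt), so II-3 is Tt.
II-5 is pigmented so carries T and passed t to III-6 (tt), so II-5 is Tt.
III-7 is a pigmented offspring of II-3 (Tt) × II-5 (Tt), whose cross gives 1/4 TT : 1/2 Tt : 1/4 tt; conditioning on being pigmented, III-7 is TT with probability 1/3, Tt with probability 2/3.
II-1 is pigmented so carries T and received t from I-2 (tt), so II-1 is Tt.
Summing over parental genotype combinations, P(offspring has genotype TT) = 1/3·1/2 + 2/3·1/4 = 1/3.

1/3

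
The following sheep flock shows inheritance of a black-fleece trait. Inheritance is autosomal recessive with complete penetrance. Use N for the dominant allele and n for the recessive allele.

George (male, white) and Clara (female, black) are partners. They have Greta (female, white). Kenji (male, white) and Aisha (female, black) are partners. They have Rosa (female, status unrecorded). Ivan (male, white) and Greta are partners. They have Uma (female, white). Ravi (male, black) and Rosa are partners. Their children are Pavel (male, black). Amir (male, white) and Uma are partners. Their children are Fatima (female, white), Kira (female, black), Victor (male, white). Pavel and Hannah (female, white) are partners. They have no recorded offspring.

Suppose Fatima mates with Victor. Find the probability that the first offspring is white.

Amir is white so carries N and passed n to Kira (nn), so Amir is Nn.
Uma is white so carries N and passed n to Kira (nn), so Uma is Nn.
Fatima is a white offspring of Amir (Nn) × Uma (Nn), whose cross gives 1/4 NN : 1/2 Nn : 1/4 nn; conditioning on being white, Fatima is NN with probability 1/3, Nn with probability 2/3.
Victor is a white offspring of Amir (Nn) × Uma (Nn), whose cross gives 1/4 NN : 1/2 Nn : 1/4 nn; conditioning on being white, Victor is NN with probability 1/3, Nn with probability 2/3.
Summing over parental genotype combinations, P(offspring is white) = 1/9·1 + 2/9·1 + 2/9·1 + 4/9·3/4 = 8/9.

8/9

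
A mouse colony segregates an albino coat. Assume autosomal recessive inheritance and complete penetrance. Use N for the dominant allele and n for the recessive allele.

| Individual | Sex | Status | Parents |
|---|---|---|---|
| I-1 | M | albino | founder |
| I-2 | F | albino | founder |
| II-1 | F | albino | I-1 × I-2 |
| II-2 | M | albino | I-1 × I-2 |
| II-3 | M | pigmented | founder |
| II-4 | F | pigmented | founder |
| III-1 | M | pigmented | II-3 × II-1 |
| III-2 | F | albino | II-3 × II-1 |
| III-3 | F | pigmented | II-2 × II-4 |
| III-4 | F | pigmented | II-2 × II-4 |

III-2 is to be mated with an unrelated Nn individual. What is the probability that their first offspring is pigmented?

III-2 is albino, so III-2 is nn.
The cross gives 1/2 Nn : 1/2 nn, so P(offspring is pigmented) = 1/2.

1/2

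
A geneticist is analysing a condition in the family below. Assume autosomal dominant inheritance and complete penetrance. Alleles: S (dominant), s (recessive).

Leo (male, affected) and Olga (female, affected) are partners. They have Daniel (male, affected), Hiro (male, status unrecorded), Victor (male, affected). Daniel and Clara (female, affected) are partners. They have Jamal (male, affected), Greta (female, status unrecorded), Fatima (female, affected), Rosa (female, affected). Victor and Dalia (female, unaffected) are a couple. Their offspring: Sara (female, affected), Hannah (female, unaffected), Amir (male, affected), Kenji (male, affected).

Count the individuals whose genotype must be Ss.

Obligate heterozygotes: Victor is affected so carries S and passed s to Hannah (ss), so Victor is Ss; Sara is affected so carries S and received s from Dalia (ss), so Sara is Ss; Amir is affected so carries S and received s from Dalia (ss), so Amir is Ss; Kenji is affected so carries S and received s from Dalia (ss), so Kenji is Ss.
Every other individual is either homozygous by phenotype or has at least one consistent homozygous assignment, so the count is 4.

4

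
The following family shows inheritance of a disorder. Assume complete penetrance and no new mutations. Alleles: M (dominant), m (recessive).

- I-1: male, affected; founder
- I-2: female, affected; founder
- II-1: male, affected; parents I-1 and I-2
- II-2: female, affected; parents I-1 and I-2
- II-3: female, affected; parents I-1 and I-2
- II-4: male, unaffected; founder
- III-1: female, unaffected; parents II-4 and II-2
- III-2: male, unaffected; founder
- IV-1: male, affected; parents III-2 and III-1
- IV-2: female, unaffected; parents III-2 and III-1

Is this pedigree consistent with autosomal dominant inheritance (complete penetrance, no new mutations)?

No

Under autosomal dominant, IV-1 (affected, male) cannot arise from III-2 (unaffected) × III-1 (unaffected).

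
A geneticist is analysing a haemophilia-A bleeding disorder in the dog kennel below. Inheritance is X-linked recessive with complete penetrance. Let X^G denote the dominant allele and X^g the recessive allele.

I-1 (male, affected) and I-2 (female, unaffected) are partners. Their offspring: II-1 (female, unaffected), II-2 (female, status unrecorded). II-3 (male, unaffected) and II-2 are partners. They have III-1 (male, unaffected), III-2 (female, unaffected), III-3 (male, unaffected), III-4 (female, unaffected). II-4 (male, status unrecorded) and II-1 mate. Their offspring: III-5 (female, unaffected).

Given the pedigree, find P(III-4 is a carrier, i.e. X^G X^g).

1/2

II-3 is unaffected, so II-3 is X^G Y.
II-2 passed G to III-1 (X^G Y) and received g from I-1 (X^g Y), so II-2 is X^G X^g.
Their cross gives offspring ratios 1/2 X^G X^G : 1/2 X^G X^g. Conditioning on III-4 being unaffected, P(X^G X^g) = 1/2 / 1 = 1/2.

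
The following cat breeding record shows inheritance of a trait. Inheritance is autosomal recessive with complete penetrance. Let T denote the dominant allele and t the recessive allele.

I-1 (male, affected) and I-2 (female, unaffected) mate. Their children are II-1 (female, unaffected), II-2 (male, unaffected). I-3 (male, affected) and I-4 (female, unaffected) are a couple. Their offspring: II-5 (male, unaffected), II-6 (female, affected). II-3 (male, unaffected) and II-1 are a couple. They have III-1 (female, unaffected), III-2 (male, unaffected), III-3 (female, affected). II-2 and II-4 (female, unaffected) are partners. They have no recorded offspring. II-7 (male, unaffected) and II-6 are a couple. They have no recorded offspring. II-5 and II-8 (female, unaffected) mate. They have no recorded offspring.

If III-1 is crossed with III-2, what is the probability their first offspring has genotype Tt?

4/9

II-3 is unaffected so carries T and passed t to III-3 (tt), so II-3 is Tt.
II-1 is unaffected so carries T and received t from I-1 (tt), so II-1 is Tt.
III-1 is an unaffected offspring of II-3 (Tt) × II-1 (Tt), whose cross gives 1/4 TT : 1/2 Tt : 1/4 tt; conditioning on being unaffected, III-1 is TT with probability 1/3, Tt with probability 2/3.
III-2 is an unaffected offspring of II-3 (Tt) × II-1 (Tt), whose cross gives 1/4 TT : 1/2 Tt : 1/4 tt; conditioning on being unaffected, III-2 is TT with probability 1/3, Tt with probability 2/3.
Summing over parental genotype combinations, P(offspring has genotype Tt) = 2/9·1/2 + 2/9·1/2 + 4/9·1/2 = 4/9.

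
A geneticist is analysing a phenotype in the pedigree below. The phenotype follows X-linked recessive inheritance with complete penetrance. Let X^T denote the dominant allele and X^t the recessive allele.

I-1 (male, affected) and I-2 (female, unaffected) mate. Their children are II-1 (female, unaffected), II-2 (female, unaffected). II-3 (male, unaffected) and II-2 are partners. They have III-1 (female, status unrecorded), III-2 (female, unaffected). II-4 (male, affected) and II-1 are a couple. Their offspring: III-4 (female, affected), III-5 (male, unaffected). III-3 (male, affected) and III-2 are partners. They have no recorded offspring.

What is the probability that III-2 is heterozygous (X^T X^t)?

II-3 is unaffected, so II-3 is X^T Y.
II-2 is unaffected so carries T and received t from I-1 (X^t Y), so II-2 is X^T X^t.
Their cross gives offspring ratios 1/2 X^T X^T : 1/2 X^T X^t. Conditioning on III-2 being unaffected, P(X^T X^t) = 1/2 / 1 = 1/2.

1/2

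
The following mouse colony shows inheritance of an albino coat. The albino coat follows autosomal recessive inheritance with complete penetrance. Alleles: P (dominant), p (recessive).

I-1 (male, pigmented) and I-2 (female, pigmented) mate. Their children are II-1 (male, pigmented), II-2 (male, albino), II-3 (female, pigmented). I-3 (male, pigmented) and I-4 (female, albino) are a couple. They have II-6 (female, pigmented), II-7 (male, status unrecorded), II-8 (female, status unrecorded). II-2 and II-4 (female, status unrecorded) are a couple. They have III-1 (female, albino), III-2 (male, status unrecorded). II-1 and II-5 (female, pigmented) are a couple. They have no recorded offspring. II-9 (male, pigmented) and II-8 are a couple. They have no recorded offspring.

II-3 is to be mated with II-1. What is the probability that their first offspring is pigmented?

I-1 is pigmented so carries P and passed p to II-2 (pp), so I-1 is Pp.
I-2 is pigmented so carries P and passed p to II-2 (pp), so I-2 is Pp.
II-3 is a pigmented offspring of I-1 (Pp) × I-2 (Pp), whose cross gives 1/4 PP : 1/2 Pp : 1/4 pp; conditioning on being pigmented, II-3 is PP with probability 1/3, Pp with probability 2/3.
II-1 is a pigmented offspring of I-1 (Pp) × I-2 (Pp), whose cross gives 1/4 PP : 1/2 Pp : 1/4 pp; conditioning on being pigmented, II-1 is PP with probability 1/3, Pp with probability 2/3.
Summing over parental genotype combinations, P(offspring is pigmented) = 1/9·1 + 2/9·1 + 2/9·1 + 4/9·3/4 = 8/9.

8/9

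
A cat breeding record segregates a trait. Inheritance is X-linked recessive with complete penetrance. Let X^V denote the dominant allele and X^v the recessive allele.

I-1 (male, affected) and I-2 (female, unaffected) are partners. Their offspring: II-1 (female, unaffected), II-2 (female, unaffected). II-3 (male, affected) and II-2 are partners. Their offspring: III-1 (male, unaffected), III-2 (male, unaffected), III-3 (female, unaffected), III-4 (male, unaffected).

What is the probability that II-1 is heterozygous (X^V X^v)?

II-1 is unaffected so carries V and received v from I-1 (X^v Y), so II-1 is X^V X^v, giving P(X^V X^v) = 1.

1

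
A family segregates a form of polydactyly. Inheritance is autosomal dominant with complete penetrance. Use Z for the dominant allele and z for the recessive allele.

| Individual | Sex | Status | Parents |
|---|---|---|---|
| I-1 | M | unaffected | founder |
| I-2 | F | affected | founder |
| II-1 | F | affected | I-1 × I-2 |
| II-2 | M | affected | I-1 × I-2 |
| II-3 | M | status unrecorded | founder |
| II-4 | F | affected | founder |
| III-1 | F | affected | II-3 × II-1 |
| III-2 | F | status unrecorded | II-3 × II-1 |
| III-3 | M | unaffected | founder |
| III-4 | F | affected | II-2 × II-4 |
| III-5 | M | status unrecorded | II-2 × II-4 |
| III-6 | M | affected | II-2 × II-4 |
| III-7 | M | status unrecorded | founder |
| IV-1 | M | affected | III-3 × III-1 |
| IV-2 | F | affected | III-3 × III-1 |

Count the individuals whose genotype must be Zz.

4

Obligate heterozygotes: II-1 is affected so carries Z and received z from I-1 (zz), so II-1 is Zz; II-2 is affected so carries Z and received z from I-1 (zz), so II-2 is Zz; IV-1 is affected so carries Z and received z from III-3 (zz), so IV-1 is Zz; IV-2 is affected so carries Z and received z from III-3 (zz), so IV-2 is Zz.
Every other individual is either homozygous by phenotype or has at least one consistent homozygous assignment, so the count is 4.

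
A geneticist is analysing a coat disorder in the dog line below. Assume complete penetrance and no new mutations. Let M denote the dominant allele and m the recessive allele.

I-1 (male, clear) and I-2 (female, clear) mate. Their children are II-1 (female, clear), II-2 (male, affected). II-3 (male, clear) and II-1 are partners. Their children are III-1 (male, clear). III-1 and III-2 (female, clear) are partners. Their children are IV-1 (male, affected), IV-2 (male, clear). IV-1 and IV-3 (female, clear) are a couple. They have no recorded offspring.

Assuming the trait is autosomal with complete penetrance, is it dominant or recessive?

I-1 and I-2 are both clear yet have an affected child II-2. Under dominance, an affected child requires at least one affected parent, so the trait cannot be dominant.

recessive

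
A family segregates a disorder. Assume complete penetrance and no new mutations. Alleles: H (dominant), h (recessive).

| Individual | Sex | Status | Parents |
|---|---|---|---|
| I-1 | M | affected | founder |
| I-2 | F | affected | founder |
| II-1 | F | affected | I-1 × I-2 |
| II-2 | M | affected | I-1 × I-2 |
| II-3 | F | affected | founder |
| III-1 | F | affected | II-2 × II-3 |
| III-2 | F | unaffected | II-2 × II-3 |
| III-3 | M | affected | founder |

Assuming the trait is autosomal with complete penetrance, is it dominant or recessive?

dominant

II-2 and II-3 are both affected yet have an unaffected child III-2. Under a recessive model two affected parents are homozygous and every child would be affected, so the trait cannot be recessive.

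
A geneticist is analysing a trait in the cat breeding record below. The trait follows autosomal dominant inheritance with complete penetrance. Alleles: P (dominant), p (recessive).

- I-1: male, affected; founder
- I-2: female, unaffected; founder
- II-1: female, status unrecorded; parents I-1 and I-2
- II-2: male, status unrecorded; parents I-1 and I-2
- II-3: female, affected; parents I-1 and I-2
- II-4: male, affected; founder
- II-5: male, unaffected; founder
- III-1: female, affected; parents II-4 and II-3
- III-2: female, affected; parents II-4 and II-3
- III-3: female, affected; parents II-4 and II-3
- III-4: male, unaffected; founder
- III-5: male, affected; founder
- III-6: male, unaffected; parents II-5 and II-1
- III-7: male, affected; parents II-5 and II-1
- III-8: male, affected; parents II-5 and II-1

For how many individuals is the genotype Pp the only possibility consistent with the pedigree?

Obligate heterozygotes: II-1 passed P to III-7 (Pp, whose p came from II-5) and received p from I-2 (pp), so II-1 is Pp; II-3 is affected so carries P and received p from I-2 (pp), so II-3 is Pp; III-7 is affected so carries P and received p from II-5 (pp), so III-7 is Pp; III-8 is affected so carries P and received p from II-5 (pp), so III-8 is Pp.
Every other individual is either homozygous by phenotype or has at least one consistent homozygous assignment, so the count is 4.

4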